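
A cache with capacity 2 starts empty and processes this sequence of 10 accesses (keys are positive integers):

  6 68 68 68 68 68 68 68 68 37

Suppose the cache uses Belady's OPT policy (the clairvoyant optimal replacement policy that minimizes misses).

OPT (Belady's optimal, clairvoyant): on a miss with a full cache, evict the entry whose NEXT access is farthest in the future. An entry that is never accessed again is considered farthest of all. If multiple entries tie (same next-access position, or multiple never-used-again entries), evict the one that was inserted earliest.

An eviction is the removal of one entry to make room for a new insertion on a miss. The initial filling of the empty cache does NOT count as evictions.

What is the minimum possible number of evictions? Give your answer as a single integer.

OPT (Belady) simulation (capacity=2):
  1. access 6: MISS. Cache: [6]
  2. access 68: MISS. Cache: [6 68]
  3. access 68: HIT. Next use of 68: step 4. Cache: [6 68]
  4. access 68: HIT. Next use of 68: step 5. Cache: [6 68]
  5. access 68: HIT. Next use of 68: step 6. Cache: [6 68]
  6. access 68: HIT. Next use of 68: step 7. Cache: [6 68]
  7. access 68: HIT. Next use of 68: step 8. Cache: [6 68]
  8. access 68: HIT. Next use of 68: step 9. Cache: [6 68]
  9. access 68: HIT. Next use of 68: never. Cache: [6 68]
  10. access 37: MISS, evict 6 (next use: never). Cache: [68 37]
Total: 7 hits, 3 misses, 1 evictions

Answer: 1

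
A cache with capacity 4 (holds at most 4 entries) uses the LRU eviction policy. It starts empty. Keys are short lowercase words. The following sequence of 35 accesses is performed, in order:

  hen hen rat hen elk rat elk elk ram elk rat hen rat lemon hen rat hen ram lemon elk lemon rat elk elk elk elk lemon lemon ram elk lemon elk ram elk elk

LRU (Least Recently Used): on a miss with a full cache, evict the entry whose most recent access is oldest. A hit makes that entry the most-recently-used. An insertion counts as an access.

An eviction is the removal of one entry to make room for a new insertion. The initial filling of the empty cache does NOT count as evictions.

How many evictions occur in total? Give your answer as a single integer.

LRU simulation (capacity=4):
  1. access hen: MISS. Cache (LRU->MRU): [hen]
  2. access hen: HIT. Cache (LRU->MRU): [hen]
  3. access rat: MISS. Cache (LRU->MRU): [hen rat]
  4. access hen: HIT. Cache (LRU->MRU): [rat hen]
  5. access elk: MISS. Cache (LRU->MRU): [rat hen elk]
  6. access rat: HIT. Cache (LRU->MRU): [hen elk rat]
  7. access elk: HIT. Cache (LRU->MRU): [hen rat elk]
  8. access elk: HIT. Cache (LRU->MRU): [hen rat elk]
  9. access ram: MISS. Cache (LRU->MRU): [hen rat elk ram]
  10. access elk: HIT. Cache (LRU->MRU): [hen rat ram elk]
  11. access rat: HIT. Cache (LRU->MRU): [hen ram elk rat]
  12. access hen: HIT. Cache (LRU->MRU): [ram elk rat hen]
  13. access rat: HIT. Cache (LRU->MRU): [ram elk hen rat]
  14. access lemon: MISS, evict ram. Cache (LRU->MRU): [elk hen rat lemon]
  15. access hen: HIT. Cache (LRU->MRU): [elk rat lemon hen]
  16. access rat: HIT. Cache (LRU->MRU): [elk lemon hen rat]
  17. access hen: HIT. Cache (LRU->MRU): [elk lemon rat hen]
  18. access ram: MISS, evict elk. Cache (LRU->MRU): [lemon rat hen ram]
  19. access lemon: HIT. Cache (LRU->MRU): [rat hen ram lemon]
  20. access elk: MISS, evict rat. Cache (LRU->MRU): [hen ram lemon elk]
  21. access lemon: HIT. Cache (LRU->MRU): [hen ram elk lemon]
  22. access rat: MISS, evict hen. Cache (LRU->MRU): [ram elk lemon rat]
  23. access elk: HIT. Cache (LRU->MRU): [ram lemon rat elk]
  24. access elk: HIT. Cache (LRU->MRU): [ram lemon rat elk]
  25. access elk: HIT. Cache (LRU->MRU): [ram lemon rat elk]
  26. access elk: HIT. Cache (LRU->MRU): [ram lemon rat elk]
  27. access lemon: HIT. Cache (LRU->MRU): [ram rat elk lemon]
  28. access lemon: HIT. Cache (LRU->MRU): [ram rat elk lemon]
  29. access ram: HIT. Cache (LRU->MRU): [rat elk lemon ram]
  30. access elk: HIT. Cache (LRU->MRU): [rat lemon ram elk]
  31. access lemon: HIT. Cache (LRU->MRU): [rat ram elk lemon]
  32. access elk: HIT. Cache (LRU->MRU): [rat ram lemon elk]
  33. access ram: HIT. Cache (LRU->MRU): [rat lemon elk ram]
  34. access elk: HIT. Cache (LRU->MRU): [rat lemon ram elk]
  35. access elk: HIT. Cache (LRU->MRU): [rat lemon ram elk]
Total: 27 hits, 8 misses, 4 evictions

Answer: 4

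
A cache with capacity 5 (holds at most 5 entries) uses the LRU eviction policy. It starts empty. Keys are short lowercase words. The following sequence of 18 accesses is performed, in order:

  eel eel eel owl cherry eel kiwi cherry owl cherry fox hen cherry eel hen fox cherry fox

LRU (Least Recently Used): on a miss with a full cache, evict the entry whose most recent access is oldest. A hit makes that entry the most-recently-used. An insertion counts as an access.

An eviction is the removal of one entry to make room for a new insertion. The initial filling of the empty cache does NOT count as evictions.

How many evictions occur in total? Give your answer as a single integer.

LRU simulation (capacity=5):
  1. access eel: MISS. Cache (LRU->MRU): [eel]
  2. access eel: HIT. Cache (LRU->MRU): [eel]
  3. access eel: HIT. Cache (LRU->MRU): [eel]
  4. access owl: MISS. Cache (LRU->MRU): [eel owl]
  5. access cherry: MISS. Cache (LRU->MRU): [eel owl cherry]
  6. access eel: HIT. Cache (LRU->MRU): [owl cherry eel]
  7. access kiwi: MISS. Cache (LRU->MRU): [owl cherry eel kiwi]
  8. access cherry: HIT. Cache (LRU->MRU): [owl eel kiwi cherry]
  9. access owl: HIT. Cache (LRU->MRU): [eel kiwi cherry owl]
  10. access cherry: HIT. Cache (LRU->MRU): [eel kiwi owl cherry]
  11. access fox: MISS. Cache (LRU->MRU): [eel kiwi owl cherry fox]
  12. access hen: MISS, evict eel. Cache (LRU->MRU): [kiwi owl cherry fox hen]
  13. access cherry: HIT. Cache (LRU->MRU): [kiwi owl fox hen cherry]
  14. access eel: MISS, evict kiwi. Cache (LRU->MRU): [owl fox hen cherry eel]
  15. access hen: HIT. Cache (LRU->MRU): [owl fox cherry eel hen]
  16. access fox: HIT. Cache (LRU->MRU): [owl cherry eel hen fox]
  17. access cherry: HIT. Cache (LRU->MRU): [owl eel hen fox cherry]
  18. access fox: HIT. Cache (LRU->MRU): [owl eel hen cherry fox]
Total: 11 hits, 7 misses, 2 evictions

Answer: 2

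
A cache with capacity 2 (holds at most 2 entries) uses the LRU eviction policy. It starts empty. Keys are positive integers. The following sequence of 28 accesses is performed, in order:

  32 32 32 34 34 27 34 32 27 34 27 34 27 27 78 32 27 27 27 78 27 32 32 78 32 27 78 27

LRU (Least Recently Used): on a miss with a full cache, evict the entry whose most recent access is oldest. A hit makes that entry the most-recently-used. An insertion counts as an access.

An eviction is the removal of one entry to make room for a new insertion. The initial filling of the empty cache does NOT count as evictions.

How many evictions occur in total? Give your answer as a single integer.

Answer: 12

Derivation:
LRU simulation (capacity=2):
  1. access 32: MISS. Cache (LRU->MRU): [32]
  2. access 32: HIT. Cache (LRU->MRU): [32]
  3. access 32: HIT. Cache (LRU->MRU): [32]
  4. access 34: MISS. Cache (LRU->MRU): [32 34]
  5. access 34: HIT. Cache (LRU->MRU): [32 34]
  6. access 27: MISS, evict 32. Cache (LRU->MRU): [34 27]
  7. access 34: HIT. Cache (LRU->MRU): [27 34]
  8. access 32: MISS, evict 27. Cache (LRU->MRU): [34 32]
  9. access 27: MISS, evict 34. Cache (LRU->MRU): [32 27]
  10. access 34: MISS, evict 32. Cache (LRU->MRU): [27 34]
  11. access 27: HIT. Cache (LRU->MRU): [34 27]
  12. access 34: HIT. Cache (LRU->MRU): [27 34]
  13. access 27: HIT. Cache (LRU->MRU): [34 27]
  14. access 27: HIT. Cache (LRU->MRU): [34 27]
  15. access 78: MISS, evict 34. Cache (LRU->MRU): [27 78]
  16. access 32: MISS, evict 27. Cache (LRU->MRU): [78 32]
  17. access 27: MISS, evict 78. Cache (LRU->MRU): [32 27]
  18. access 27: HIT. Cache (LRU->MRU): [32 27]
  19. access 27: HIT. Cache (LRU->MRU): [32 27]
  20. access 78: MISS, evict 32. Cache (LRU->MRU): [27 78]
  21. access 27: HIT. Cache (LRU->MRU): [78 27]
  22. access 32: MISS, evict 78. Cache (LRU->MRU): [27 32]
  23. access 32: HIT. Cache (LRU->MRU): [27 32]
  24. access 78: MISS, evict 27. Cache (LRU->MRU): [32 78]
  25. access 32: HIT. Cache (LRU->MRU): [78 32]
  26. access 27: MISS, evict 78. Cache (LRU->MRU): [32 27]
  27. access 78: MISS, evict 32. Cache (LRU->MRU): [27 78]
  28. access 27: HIT. Cache (LRU->MRU): [78 27]
Total: 14 hits, 14 misses, 12 evictions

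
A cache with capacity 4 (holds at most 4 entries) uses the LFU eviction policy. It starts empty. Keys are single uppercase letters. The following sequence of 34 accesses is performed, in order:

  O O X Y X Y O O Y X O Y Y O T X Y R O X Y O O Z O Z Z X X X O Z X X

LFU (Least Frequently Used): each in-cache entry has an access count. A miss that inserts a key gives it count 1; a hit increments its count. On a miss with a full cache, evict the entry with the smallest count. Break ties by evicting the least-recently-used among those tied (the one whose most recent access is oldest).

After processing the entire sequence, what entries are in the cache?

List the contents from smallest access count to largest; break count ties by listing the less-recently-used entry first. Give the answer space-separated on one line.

LFU simulation (capacity=4):
  1. access O: MISS. Cache: [O(c=1)]
  2. access O: HIT, count now 2. Cache: [O(c=2)]
  3. access X: MISS. Cache: [X(c=1) O(c=2)]
  4. access Y: MISS. Cache: [X(c=1) Y(c=1) O(c=2)]
  5. access X: HIT, count now 2. Cache: [Y(c=1) O(c=2) X(c=2)]
  6. access Y: HIT, count now 2. Cache: [O(c=2) X(c=2) Y(c=2)]
  7. access O: HIT, count now 3. Cache: [X(c=2) Y(c=2) O(c=3)]
  8. access O: HIT, count now 4. Cache: [X(c=2) Y(c=2) O(c=4)]
  9. access Y: HIT, count now 3. Cache: [X(c=2) Y(c=3) O(c=4)]
  10. access X: HIT, count now 3. Cache: [Y(c=3) X(c=3) O(c=4)]
  11. access O: HIT, count now 5. Cache: [Y(c=3) X(c=3) O(c=5)]
  12. access Y: HIT, count now 4. Cache: [X(c=3) Y(c=4) O(c=5)]
  13. access Y: HIT, count now 5. Cache: [X(c=3) O(c=5) Y(c=5)]
  14. access O: HIT, count now 6. Cache: [X(c=3) Y(c=5) O(c=6)]
  15. access T: MISS. Cache: [T(c=1) X(c=3) Y(c=5) O(c=6)]
  16. access X: HIT, count now 4. Cache: [T(c=1) X(c=4) Y(c=5) O(c=6)]
  17. access Y: HIT, count now 6. Cache: [T(c=1) X(c=4) O(c=6) Y(c=6)]
  18. access R: MISS, evict T(c=1). Cache: [R(c=1) X(c=4) O(c=6) Y(c=6)]
  19. access O: HIT, count now 7. Cache: [R(c=1) X(c=4) Y(c=6) O(c=7)]
  20. access X: HIT, count now 5. Cache: [R(c=1) X(c=5) Y(c=6) O(c=7)]
  21. access Y: HIT, count now 7. Cache: [R(c=1) X(c=5) O(c=7) Y(c=7)]
  22. access O: HIT, count now 8. Cache: [R(c=1) X(c=5) Y(c=7) O(c=8)]
  23. access O: HIT, count now 9. Cache: [R(c=1) X(c=5) Y(c=7) O(c=9)]
  24. access Z: MISS, evict R(c=1). Cache: [Z(c=1) X(c=5) Y(c=7) O(c=9)]
  25. access O: HIT, count now 10. Cache: [Z(c=1) X(c=5) Y(c=7) O(c=10)]
  26. access Z: HIT, count now 2. Cache: [Z(c=2) X(c=5) Y(c=7) O(c=10)]
  27. access Z: HIT, count now 3. Cache: [Z(c=3) X(c=5) Y(c=7) O(c=10)]
  28. access X: HIT, count now 6. Cache: [Z(c=3) X(c=6) Y(c=7) O(c=10)]
  29. access X: HIT, count now 7. Cache: [Z(c=3) Y(c=7) X(c=7) O(c=10)]
  30. access X: HIT, count now 8. Cache: [Z(c=3) Y(c=7) X(c=8) O(c=10)]
  31. access O: HIT, count now 11. Cache: [Z(c=3) Y(c=7) X(c=8) O(c=11)]
  32. access Z: HIT, count now 4. Cache: [Z(c=4) Y(c=7) X(c=8) O(c=11)]
  33. access X: HIT, count now 9. Cache: [Z(c=4) Y(c=7) X(c=9) O(c=11)]
  34. access X: HIT, count now 10. Cache: [Z(c=4) Y(c=7) X(c=10) O(c=11)]
Total: 28 hits, 6 misses, 2 evictions

Answer: Z Y X O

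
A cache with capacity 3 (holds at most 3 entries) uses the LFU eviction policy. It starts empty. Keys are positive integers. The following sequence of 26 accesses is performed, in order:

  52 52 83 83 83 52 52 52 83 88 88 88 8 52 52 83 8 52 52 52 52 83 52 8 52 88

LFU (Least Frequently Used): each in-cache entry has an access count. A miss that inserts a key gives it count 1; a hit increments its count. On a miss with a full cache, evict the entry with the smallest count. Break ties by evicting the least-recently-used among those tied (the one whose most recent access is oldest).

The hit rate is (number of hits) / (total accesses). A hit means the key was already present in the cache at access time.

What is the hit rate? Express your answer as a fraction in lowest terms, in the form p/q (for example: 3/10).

LFU simulation (capacity=3):
  1. access 52: MISS. Cache: [52(c=1)]
  2. access 52: HIT, count now 2. Cache: [52(c=2)]
  3. access 83: MISS. Cache: [83(c=1) 52(c=2)]
  4. access 83: HIT, count now 2. Cache: [52(c=2) 83(c=2)]
  5. access 83: HIT, count now 3. Cache: [52(c=2) 83(c=3)]
  6. access 52: HIT, count now 3. Cache: [83(c=3) 52(c=3)]
  7. access 52: HIT, count now 4. Cache: [83(c=3) 52(c=4)]
  8. access 52: HIT, count now 5. Cache: [83(c=3) 52(c=5)]
  9. access 83: HIT, count now 4. Cache: [83(c=4) 52(c=5)]
  10. access 88: MISS. Cache: [88(c=1) 83(c=4) 52(c=5)]
  11. access 88: HIT, count now 2. Cache: [88(c=2) 83(c=4) 52(c=5)]
  12. access 88: HIT, count now 3. Cache: [88(c=3) 83(c=4) 52(c=5)]
  13. access 8: MISS, evict 88(c=3). Cache: [8(c=1) 83(c=4) 52(c=5)]
  14. access 52: HIT, count now 6. Cache: [8(c=1) 83(c=4) 52(c=6)]
  15. access 52: HIT, count now 7. Cache: [8(c=1) 83(c=4) 52(c=7)]
  16. access 83: HIT, count now 5. Cache: [8(c=1) 83(c=5) 52(c=7)]
  17. access 8: HIT, count now 2. Cache: [8(c=2) 83(c=5) 52(c=7)]
  18. access 52: HIT, count now 8. Cache: [8(c=2) 83(c=5) 52(c=8)]
  19. access 52: HIT, count now 9. Cache: [8(c=2) 83(c=5) 52(c=9)]
  20. access 52: HIT, count now 10. Cache: [8(c=2) 83(c=5) 52(c=10)]
  21. access 52: HIT, count now 11. Cache: [8(c=2) 83(c=5) 52(c=11)]
  22. access 83: HIT, count now 6. Cache: [8(c=2) 83(c=6) 52(c=11)]
  23. access 52: HIT, count now 12. Cache: [8(c=2) 83(c=6) 52(c=12)]
  24. access 8: HIT, count now 3. Cache: [8(c=3) 83(c=6) 52(c=12)]
  25. access 52: HIT, count now 13. Cache: [8(c=3) 83(c=6) 52(c=13)]
  26. access 88: MISS, evict 8(c=3). Cache: [88(c=1) 83(c=6) 52(c=13)]
Total: 21 hits, 5 misses, 2 evictions

Hit rate = 21/26

Answer: 21/26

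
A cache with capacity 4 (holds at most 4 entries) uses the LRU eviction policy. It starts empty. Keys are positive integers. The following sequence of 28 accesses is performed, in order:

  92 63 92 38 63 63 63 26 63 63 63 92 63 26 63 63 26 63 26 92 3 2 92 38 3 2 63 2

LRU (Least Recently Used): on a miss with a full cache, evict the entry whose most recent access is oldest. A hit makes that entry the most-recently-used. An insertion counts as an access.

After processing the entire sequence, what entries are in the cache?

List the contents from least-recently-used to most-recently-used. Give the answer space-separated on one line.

Answer: 38 3 63 2

Derivation:
LRU simulation (capacity=4):
  1. access 92: MISS. Cache (LRU->MRU): [92]
  2. access 63: MISS. Cache (LRU->MRU): [92 63]
  3. access 92: HIT. Cache (LRU->MRU): [63 92]
  4. access 38: MISS. Cache (LRU->MRU): [63 92 38]
  5. access 63: HIT. Cache (LRU->MRU): [92 38 63]
  6. access 63: HIT. Cache (LRU->MRU): [92 38 63]
  7. access 63: HIT. Cache (LRU->MRU): [92 38 63]
  8. access 26: MISS. Cache (LRU->MRU): [92 38 63 26]
  9. access 63: HIT. Cache (LRU->MRU): [92 38 26 63]
  10. access 63: HIT. Cache (LRU->MRU): [92 38 26 63]
  11. access 63: HIT. Cache (LRU->MRU): [92 38 26 63]
  12. access 92: HIT. Cache (LRU->MRU): [38 26 63 92]
  13. access 63: HIT. Cache (LRU->MRU): [38 26 92 63]
  14. access 26: HIT. Cache (LRU->MRU): [38 92 63 26]
  15. access 63: HIT. Cache (LRU->MRU): [38 92 26 63]
  16. access 63: HIT. Cache (LRU->MRU): [38 92 26 63]
  17. access 26: HIT. Cache (LRU->MRU): [38 92 63 26]
  18. access 63: HIT. Cache (LRU->MRU): [38 92 26 63]
  19. access 26: HIT. Cache (LRU->MRU): [38 92 63 26]
  20. access 92: HIT. Cache (LRU->MRU): [38 63 26 92]
  21. access 3: MISS, evict 38. Cache (LRU->MRU): [63 26 92 3]
  22. access 2: MISS, evict 63. Cache (LRU->MRU): [26 92 3 2]
  23. access 92: HIT. Cache (LRU->MRU): [26 3 2 92]
  24. access 38: MISS, evict 26. Cache (LRU->MRU): [3 2 92 38]
  25. access 3: HIT. Cache (LRU->MRU): [2 92 38 3]
  26. access 2: HIT. Cache (LRU->MRU): [92 38 3 2]
  27. access 63: MISS, evict 92. Cache (LRU->MRU): [38 3 2 63]
  28. access 2: HIT. Cache (LRU->MRU): [38 3 63 2]
Total: 20 hits, 8 misses, 4 evictions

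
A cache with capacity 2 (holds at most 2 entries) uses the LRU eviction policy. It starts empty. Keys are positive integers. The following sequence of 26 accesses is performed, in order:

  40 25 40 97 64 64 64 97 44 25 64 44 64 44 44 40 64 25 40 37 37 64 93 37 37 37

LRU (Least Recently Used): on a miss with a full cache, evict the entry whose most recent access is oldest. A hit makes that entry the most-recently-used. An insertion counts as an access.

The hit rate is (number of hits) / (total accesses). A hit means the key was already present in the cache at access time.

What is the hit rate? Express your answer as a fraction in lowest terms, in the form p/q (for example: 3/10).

LRU simulation (capacity=2):
  1. access 40: MISS. Cache (LRU->MRU): [40]
  2. access 25: MISS. Cache (LRU->MRU): [40 25]
  3. access 40: HIT. Cache (LRU->MRU): [25 40]
  4. access 97: MISS, evict 25. Cache (LRU->MRU): [40 97]
  5. access 64: MISS, evict 40. Cache (LRU->MRU): [97 64]
  6. access 64: HIT. Cache (LRU->MRU): [97 64]
  7. access 64: HIT. Cache (LRU->MRU): [97 64]
  8. access 97: HIT. Cache (LRU->MRU): [64 97]
  9. access 44: MISS, evict 64. Cache (LRU->MRU): [97 44]
  10. access 25: MISS, evict 97. Cache (LRU->MRU): [44 25]
  11. access 64: MISS, evict 44. Cache (LRU->MRU): [25 64]
  12. access 44: MISS, evict 25. Cache (LRU->MRU): [64 44]
  13. access 64: HIT. Cache (LRU->MRU): [44 64]
  14. access 44: HIT. Cache (LRU->MRU): [64 44]
  15. access 44: HIT. Cache (LRU->MRU): [64 44]
  16. access 40: MISS, evict 64. Cache (LRU->MRU): [44 40]
  17. access 64: MISS, evict 44. Cache (LRU->MRU): [40 64]
  18. access 25: MISS, evict 40. Cache (LRU->MRU): [64 25]
  19. access 40: MISS, evict 64. Cache (LRU->MRU): [25 40]
  20. access 37: MISS, evict 25. Cache (LRU->MRU): [40 37]
  21. access 37: HIT. Cache (LRU->MRU): [40 37]
  22. access 64: MISS, evict 40. Cache (LRU->MRU): [37 64]
  23. access 93: MISS, evict 37. Cache (LRU->MRU): [64 93]
  24. access 37: MISS, evict 64. Cache (LRU->MRU): [93 37]
  25. access 37: HIT. Cache (LRU->MRU): [93 37]
  26. access 37: HIT. Cache (LRU->MRU): [93 37]
Total: 10 hits, 16 misses, 14 evictions

Hit rate = 10/26 = 5/13

Answer: 5/13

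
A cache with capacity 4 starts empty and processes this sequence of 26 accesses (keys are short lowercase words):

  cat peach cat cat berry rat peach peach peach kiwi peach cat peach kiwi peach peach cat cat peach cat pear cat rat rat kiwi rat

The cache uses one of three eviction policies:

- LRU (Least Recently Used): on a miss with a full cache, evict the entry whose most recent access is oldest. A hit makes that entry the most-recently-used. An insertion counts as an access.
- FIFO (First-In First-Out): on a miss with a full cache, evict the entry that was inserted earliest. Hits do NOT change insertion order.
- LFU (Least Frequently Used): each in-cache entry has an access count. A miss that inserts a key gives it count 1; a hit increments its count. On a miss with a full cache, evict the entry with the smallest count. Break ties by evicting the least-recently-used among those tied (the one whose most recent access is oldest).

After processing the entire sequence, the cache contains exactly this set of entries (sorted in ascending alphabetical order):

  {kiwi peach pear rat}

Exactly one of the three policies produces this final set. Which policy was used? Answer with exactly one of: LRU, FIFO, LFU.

Simulating under each policy and comparing final sets:
  LRU: final set = {cat kiwi pear rat} -> differs
  FIFO: final set = {kiwi peach pear rat} -> MATCHES target
  LFU: final set = {cat kiwi peach rat} -> differs
Only FIFO produces the target set.

Answer: FIFO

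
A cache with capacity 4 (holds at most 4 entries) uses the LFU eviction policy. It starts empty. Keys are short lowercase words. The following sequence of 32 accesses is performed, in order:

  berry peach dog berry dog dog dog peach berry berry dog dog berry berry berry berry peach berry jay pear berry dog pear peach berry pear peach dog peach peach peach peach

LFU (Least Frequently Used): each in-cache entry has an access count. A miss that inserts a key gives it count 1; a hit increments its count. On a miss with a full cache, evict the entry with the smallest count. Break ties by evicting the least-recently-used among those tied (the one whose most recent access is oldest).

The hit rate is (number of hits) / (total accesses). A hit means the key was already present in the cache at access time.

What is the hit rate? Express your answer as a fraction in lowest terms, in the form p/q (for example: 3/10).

Answer: 27/32

Derivation:
LFU simulation (capacity=4):
  1. access berry: MISS. Cache: [berry(c=1)]
  2. access peach: MISS. Cache: [berry(c=1) peach(c=1)]
  3. access dog: MISS. Cache: [berry(c=1) peach(c=1) dog(c=1)]
  4. access berry: HIT, count now 2. Cache: [peach(c=1) dog(c=1) berry(c=2)]
  5. access dog: HIT, count now 2. Cache: [peach(c=1) berry(c=2) dog(c=2)]
  6. access dog: HIT, count now 3. Cache: [peach(c=1) berry(c=2) dog(c=3)]
  7. access dog: HIT, count now 4. Cache: [peach(c=1) berry(c=2) dog(c=4)]
  8. access peach: HIT, count now 2. Cache: [berry(c=2) peach(c=2) dog(c=4)]
  9. access berry: HIT, count now 3. Cache: [peach(c=2) berry(c=3) dog(c=4)]
  10. access berry: HIT, count now 4. Cache: [peach(c=2) dog(c=4) berry(c=4)]
  11. access dog: HIT, count now 5. Cache: [peach(c=2) berry(c=4) dog(c=5)]
  12. access dog: HIT, count now 6. Cache: [peach(c=2) berry(c=4) dog(c=6)]
  13. access berry: HIT, count now 5. Cache: [peach(c=2) berry(c=5) dog(c=6)]
  14. access berry: HIT, count now 6. Cache: [peach(c=2) dog(c=6) berry(c=6)]
  15. access berry: HIT, count now 7. Cache: [peach(c=2) dog(c=6) berry(c=7)]
  16. access berry: HIT, count now 8. Cache: [peach(c=2) dog(c=6) berry(c=8)]
  17. access peach: HIT, count now 3. Cache: [peach(c=3) dog(c=6) berry(c=8)]
  18. access berry: HIT, count now 9. Cache: [peach(c=3) dog(c=6) berry(c=9)]
  19. access jay: MISS. Cache: [jay(c=1) peach(c=3) dog(c=6) berry(c=9)]
  20. access pear: MISS, evict jay(c=1). Cache: [pear(c=1) peach(c=3) dog(c=6) berry(c=9)]
  21. access berry: HIT, count now 10. Cache: [pear(c=1) peach(c=3) dog(c=6) berry(c=10)]
  22. access dog: HIT, count now 7. Cache: [pear(c=1) peach(c=3) dog(c=7) berry(c=10)]
  23. access pear: HIT, count now 2. Cache: [pear(c=2) peach(c=3) dog(c=7) berry(c=10)]
  24. access peach: HIT, count now 4. Cache: [pear(c=2) peach(c=4) dog(c=7) berry(c=10)]
  25. access berry: HIT, count now 11. Cache: [pear(c=2) peach(c=4) dog(c=7) berry(c=11)]
  26. access pear: HIT, count now 3. Cache: [pear(c=3) peach(c=4) dog(c=7) berry(c=11)]
  27. access peach: HIT, count now 5. Cache: [pear(c=3) peach(c=5) dog(c=7) berry(c=11)]
  28. access dog: HIT, count now 8. Cache: [pear(c=3) peach(c=5) dog(c=8) berry(c=11)]
  29. access peach: HIT, count now 6. Cache: [pear(c=3) peach(c=6) dog(c=8) berry(c=11)]
  30. access peach: HIT, count now 7. Cache: [pear(c=3) peach(c=7) dog(c=8) berry(c=11)]
  31. access peach: HIT, count now 8. Cache: [pear(c=3) dog(c=8) peach(c=8) berry(c=11)]
  32. access peach: HIT, count now 9. Cache: [pear(c=3) dog(c=8) peach(c=9) berry(c=11)]
Total: 27 hits, 5 misses, 1 evictions

Hit rate = 27/32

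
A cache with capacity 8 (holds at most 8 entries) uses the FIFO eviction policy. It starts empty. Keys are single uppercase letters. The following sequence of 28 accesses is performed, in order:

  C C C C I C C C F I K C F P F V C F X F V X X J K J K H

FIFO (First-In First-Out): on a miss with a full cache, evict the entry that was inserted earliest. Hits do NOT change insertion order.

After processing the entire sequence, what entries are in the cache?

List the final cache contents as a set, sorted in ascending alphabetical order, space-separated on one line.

Answer: F H I J K P V X

Derivation:
FIFO simulation (capacity=8):
  1. access C: MISS. Cache (old->new): [C]
  2. access C: HIT. Cache (old->new): [C]
  3. access C: HIT. Cache (old->new): [C]
  4. access C: HIT. Cache (old->new): [C]
  5. access I: MISS. Cache (old->new): [C I]
  6. access C: HIT. Cache (old->new): [C I]
  7. access C: HIT. Cache (old->new): [C I]
  8. access C: HIT. Cache (old->new): [C I]
  9. access F: MISS. Cache (old->new): [C I F]
  10. access I: HIT. Cache (old->new): [C I F]
  11. access K: MISS. Cache (old->new): [C I F K]
  12. access C: HIT. Cache (old->new): [C I F K]
  13. access F: HIT. Cache (old->new): [C I F K]
  14. access P: MISS. Cache (old->new): [C I F K P]
  15. access F: HIT. Cache (old->new): [C I F K P]
  16. access V: MISS. Cache (old->new): [C I F K P V]
  17. access C: HIT. Cache (old->new): [C I F K P V]
  18. access F: HIT. Cache (old->new): [C I F K P V]
  19. access X: MISS. Cache (old->new): [C I F K P V X]
  20. access F: HIT. Cache (old->new): [C I F K P V X]
  21. access V: HIT. Cache (old->new): [C I F K P V X]
  22. access X: HIT. Cache (old->new): [C I F K P V X]
  23. access X: HIT. Cache (old->new): [C I F K P V X]
  24. access J: MISS. Cache (old->new): [C I F K P V X J]
  25. access K: HIT. Cache (old->new): [C I F K P V X J]
  26. access J: HIT. Cache (old->new): [C I F K P V X J]
  27. access K: HIT. Cache (old->new): [C I F K P V X J]
  28. access H: MISS, evict C. Cache (old->new): [I F K P V X J H]
Total: 19 hits, 9 misses, 1 evictions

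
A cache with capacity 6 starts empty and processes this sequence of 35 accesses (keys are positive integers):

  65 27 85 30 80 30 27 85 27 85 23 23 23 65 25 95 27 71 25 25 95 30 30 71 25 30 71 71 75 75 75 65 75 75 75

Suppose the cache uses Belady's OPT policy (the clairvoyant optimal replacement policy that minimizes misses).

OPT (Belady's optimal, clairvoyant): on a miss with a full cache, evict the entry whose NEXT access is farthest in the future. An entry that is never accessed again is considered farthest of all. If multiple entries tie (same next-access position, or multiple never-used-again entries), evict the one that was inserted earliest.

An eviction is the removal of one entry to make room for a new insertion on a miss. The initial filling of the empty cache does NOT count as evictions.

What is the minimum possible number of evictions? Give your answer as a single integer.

Answer: 4

Derivation:
OPT (Belady) simulation (capacity=6):
  1. access 65: MISS. Cache: [65]
  2. access 27: MISS. Cache: [65 27]
  3. access 85: MISS. Cache: [65 27 85]
  4. access 30: MISS. Cache: [65 27 85 30]
  5. access 80: MISS. Cache: [65 27 85 30 80]
  6. access 30: HIT. Next use of 30: step 22. Cache: [65 27 85 30 80]
  7. access 27: HIT. Next use of 27: step 9. Cache: [65 27 85 30 80]
  8. access 85: HIT. Next use of 85: step 10. Cache: [65 27 85 30 80]
  9. access 27: HIT. Next use of 27: step 17. Cache: [65 27 85 30 80]
  10. access 85: HIT. Next use of 85: never. Cache: [65 27 85 30 80]
  11. access 23: MISS. Cache: [65 27 85 30 80 23]
  12. access 23: HIT. Next use of 23: step 13. Cache: [65 27 85 30 80 23]
  13. access 23: HIT. Next use of 23: never. Cache: [65 27 85 30 80 23]
  14. access 65: HIT. Next use of 65: step 32. Cache: [65 27 85 30 80 23]
  15. access 25: MISS, evict 85 (next use: never). Cache: [65 27 30 80 23 25]
  16. access 95: MISS, evict 80 (next use: never). Cache: [65 27 30 23 25 95]
  17. access 27: HIT. Next use of 27: never. Cache: [65 27 30 23 25 95]
  18. access 71: MISS, evict 27 (next use: never). Cache: [65 30 23 25 95 71]
  19. access 25: HIT. Next use of 25: step 20. Cache: [65 30 23 25 95 71]
  20. access 25: HIT. Next use of 25: step 25. Cache: [65 30 23 25 95 71]
  21. access 95: HIT. Next use of 95: never. Cache: [65 30 23 25 95 71]
  22. access 30: HIT. Next use of 30: step 23. Cache: [65 30 23 25 95 71]
  23. access 30: HIT. Next use of 30: step 26. Cache: [65 30 23 25 95 71]
  24. access 71: HIT. Next use of 71: step 27. Cache: [65 30 23 25 95 71]
  25. access 25: HIT. Next use of 25: never. Cache: [65 30 23 25 95 71]
  26. access 30: HIT. Next use of 30: never. Cache: [65 30 23 25 95 71]
  27. access 71: HIT. Next use of 71: step 28. Cache: [65 30 23 25 95 71]
  28. access 71: HIT. Next use of 71: never. Cache: [65 30 23 25 95 71]
  29. access 75: MISS, evict 30 (next use: never). Cache: [65 23 25 95 71 75]
  30. access 75: HIT. Next use of 75: step 31. Cache: [65 23 25 95 71 75]
  31. access 75: HIT. Next use of 75: step 33. Cache: [65 23 25 95 71 75]
  32. access 65: HIT. Next use of 65: never. Cache: [65 23 25 95 71 75]
  33. access 75: HIT. Next use of 75: step 34. Cache: [65 23 25 95 71 75]
  34. access 75: HIT. Next use of 75: step 35. Cache: [65 23 25 95 71 75]
  35. access 75: HIT. Next use of 75: never. Cache: [65 23 25 95 71 75]
Total: 25 hits, 10 misses, 4 evictions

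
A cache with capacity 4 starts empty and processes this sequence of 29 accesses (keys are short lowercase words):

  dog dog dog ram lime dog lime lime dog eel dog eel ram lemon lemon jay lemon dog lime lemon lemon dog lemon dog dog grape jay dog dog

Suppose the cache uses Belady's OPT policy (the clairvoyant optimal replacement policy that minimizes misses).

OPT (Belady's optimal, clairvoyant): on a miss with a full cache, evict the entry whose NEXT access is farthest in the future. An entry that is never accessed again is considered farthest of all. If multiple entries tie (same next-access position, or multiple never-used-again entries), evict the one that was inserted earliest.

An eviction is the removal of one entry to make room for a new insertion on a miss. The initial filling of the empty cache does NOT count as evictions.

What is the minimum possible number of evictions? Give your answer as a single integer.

Answer: 3

Derivation:
OPT (Belady) simulation (capacity=4):
  1. access dog: MISS. Cache: [dog]
  2. access dog: HIT. Next use of dog: step 3. Cache: [dog]
  3. access dog: HIT. Next use of dog: step 6. Cache: [dog]
  4. access ram: MISS. Cache: [dog ram]
  5. access lime: MISS. Cache: [dog ram lime]
  6. access dog: HIT. Next use of dog: step 9. Cache: [dog ram lime]
  7. access lime: HIT. Next use of lime: step 8. Cache: [dog ram lime]
  8. access lime: HIT. Next use of lime: step 19. Cache: [dog ram lime]
  9. access dog: HIT. Next use of dog: step 11. Cache: [dog ram lime]
  10. access eel: MISS. Cache: [dog ram lime eel]
  11. access dog: HIT. Next use of dog: step 18. Cache: [dog ram lime eel]
  12. access eel: HIT. Next use of eel: never. Cache: [dog ram lime eel]
  13. access ram: HIT. Next use of ram: never. Cache: [dog ram lime eel]
  14. access lemon: MISS, evict ram (next use: never). Cache: [dog lime eel lemon]
  15. access lemon: HIT. Next use of lemon: step 17. Cache: [dog lime eel lemon]
  16. access jay: MISS, evict eel (next use: never). Cache: [dog lime lemon jay]
  17. access lemon: HIT. Next use of lemon: step 20. Cache: [dog lime lemon jay]
  18. access dog: HIT. Next use of dog: step 22. Cache: [dog lime lemon jay]
  19. access lime: HIT. Next use of lime: never. Cache: [dog lime lemon jay]
  20. access lemon: HIT. Next use of lemon: step 21. Cache: [dog lime lemon jay]
  21. access lemon: HIT. Next use of lemon: step 23. Cache: [dog lime lemon jay]
  22. access dog: HIT. Next use of dog: step 24. Cache: [dog lime lemon jay]
  23. access lemon: HIT. Next use of lemon: never. Cache: [dog lime lemon jay]
  24. access dog: HIT. Next use of dog: step 25. Cache: [dog lime lemon jay]
  25. access dog: HIT. Next use of dog: step 28. Cache: [dog lime lemon jay]
  26. access grape: MISS, evict lime (next use: never). Cache: [dog lemon jay grape]
  27. access jay: HIT. Next use of jay: never. Cache: [dog lemon jay grape]
  28. access dog: HIT. Next use of dog: step 29. Cache: [dog lemon jay grape]
  29. access dog: HIT. Next use of dog: never. Cache: [dog lemon jay grape]
Total: 22 hits, 7 misses, 3 evictions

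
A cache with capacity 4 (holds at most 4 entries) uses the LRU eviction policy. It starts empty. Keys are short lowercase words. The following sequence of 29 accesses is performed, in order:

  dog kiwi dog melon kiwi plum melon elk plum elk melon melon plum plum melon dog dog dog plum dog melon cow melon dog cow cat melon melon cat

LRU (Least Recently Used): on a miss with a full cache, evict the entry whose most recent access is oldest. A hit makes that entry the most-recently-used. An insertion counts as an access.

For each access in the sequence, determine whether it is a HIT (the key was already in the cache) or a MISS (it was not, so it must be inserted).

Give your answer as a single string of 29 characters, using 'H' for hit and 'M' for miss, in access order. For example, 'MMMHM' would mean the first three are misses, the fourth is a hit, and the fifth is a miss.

LRU simulation (capacity=4):
  1. access dog: MISS. Cache (LRU->MRU): [dog]
  2. access kiwi: MISS. Cache (LRU->MRU): [dog kiwi]
  3. access dog: HIT. Cache (LRU->MRU): [kiwi dog]
  4. access melon: MISS. Cache (LRU->MRU): [kiwi dog melon]
  5. access kiwi: HIT. Cache (LRU->MRU): [dog melon kiwi]
  6. access plum: MISS. Cache (LRU->MRU): [dog melon kiwi plum]
  7. access melon: HIT. Cache (LRU->MRU): [dog kiwi plum melon]
  8. access elk: MISS, evict dog. Cache (LRU->MRU): [kiwi plum melon elk]
  9. access plum: HIT. Cache (LRU->MRU): [kiwi melon elk plum]
  10. access elk: HIT. Cache (LRU->MRU): [kiwi melon plum elk]
  11. access melon: HIT. Cache (LRU->MRU): [kiwi plum elk melon]
  12. access melon: HIT. Cache (LRU->MRU): [kiwi plum elk melon]
  13. access plum: HIT. Cache (LRU->MRU): [kiwi elk melon plum]
  14. access plum: HIT. Cache (LRU->MRU): [kiwi elk melon plum]
  15. access melon: HIT. Cache (LRU->MRU): [kiwi elk plum melon]
  16. access dog: MISS, evict kiwi. Cache (LRU->MRU): [elk plum melon dog]
  17. access dog: HIT. Cache (LRU->MRU): [elk plum melon dog]
  18. access dog: HIT. Cache (LRU->MRU): [elk plum melon dog]
  19. access plum: HIT. Cache (LRU->MRU): [elk melon dog plum]
  20. access dog: HIT. Cache (LRU->MRU): [elk melon plum dog]
  21. access melon: HIT. Cache (LRU->MRU): [elk plum dog melon]
  22. access cow: MISS, evict elk. Cache (LRU->MRU): [plum dog melon cow]
  23. access melon: HIT. Cache (LRU->MRU): [plum dog cow melon]
  24. access dog: HIT. Cache (LRU->MRU): [plum cow melon dog]
  25. access cow: HIT. Cache (LRU->MRU): [plum melon dog cow]
  26. access cat: MISS, evict plum. Cache (LRU->MRU): [melon dog cow cat]
  27. access melon: HIT. Cache (LRU->MRU): [dog cow cat melon]
  28. access melon: HIT. Cache (LRU->MRU): [dog cow cat melon]
  29. access cat: HIT. Cache (LRU->MRU): [dog cow melon cat]
Total: 21 hits, 8 misses, 4 evictions

Answer: MMHMHMHMHHHHHHHMHHHHHMHHHMHHH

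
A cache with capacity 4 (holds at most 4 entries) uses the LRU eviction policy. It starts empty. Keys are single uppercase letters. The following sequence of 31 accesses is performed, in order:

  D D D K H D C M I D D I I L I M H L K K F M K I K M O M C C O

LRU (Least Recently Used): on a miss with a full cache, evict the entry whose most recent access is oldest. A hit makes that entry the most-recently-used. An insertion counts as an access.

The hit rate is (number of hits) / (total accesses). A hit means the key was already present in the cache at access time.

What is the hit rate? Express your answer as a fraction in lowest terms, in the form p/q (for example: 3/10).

LRU simulation (capacity=4):
  1. access D: MISS. Cache (LRU->MRU): [D]
  2. access D: HIT. Cache (LRU->MRU): [D]
  3. access D: HIT. Cache (LRU->MRU): [D]
  4. access K: MISS. Cache (LRU->MRU): [D K]
  5. access H: MISS. Cache (LRU->MRU): [D K H]
  6. access D: HIT. Cache (LRU->MRU): [K H D]
  7. access C: MISS. Cache (LRU->MRU): [K H D C]
  8. access M: MISS, evict K. Cache (LRU->MRU): [H D C M]
  9. access I: MISS, evict H. Cache (LRU->MRU): [D C M I]
  10. access D: HIT. Cache (LRU->MRU): [C M I D]
  11. access D: HIT. Cache (LRU->MRU): [C M I D]
  12. access I: HIT. Cache (LRU->MRU): [C M D I]
  13. access I: HIT. Cache (LRU->MRU): [C M D I]
  14. access L: MISS, evict C. Cache (LRU->MRU): [M D I L]
  15. access I: HIT. Cache (LRU->MRU): [M D L I]
  16. access M: HIT. Cache (LRU->MRU): [D L I M]
  17. access H: MISS, evict D. Cache (LRU->MRU): [L I M H]
  18. access L: HIT. Cache (LRU->MRU): [I M H L]
  19. access K: MISS, evict I. Cache (LRU->MRU): [M H L K]
  20. access K: HIT. Cache (LRU->MRU): [M H L K]
  21. access F: MISS, evict M. Cache (LRU->MRU): [H L K F]
  22. access M: MISS, evict H. Cache (LRU->MRU): [L K F M]
  23. access K: HIT. Cache (LRU->MRU): [L F M K]
  24. access I: MISS, evict L. Cache (LRU->MRU): [F M K I]
  25. access K: HIT. Cache (LRU->MRU): [F M I K]
  26. access M: HIT. Cache (LRU->MRU): [F I K M]
  27. access O: MISS, evict F. Cache (LRU->MRU): [I K M O]
  28. access M: HIT. Cache (LRU->MRU): [I K O M]
  29. access C: MISS, evict I. Cache (LRU->MRU): [K O M C]
  30. access C: HIT. Cache (LRU->MRU): [K O M C]
  31. access O: HIT. Cache (LRU->MRU): [K M C O]
Total: 17 hits, 14 misses, 10 evictions

Hit rate = 17/31

Answer: 17/31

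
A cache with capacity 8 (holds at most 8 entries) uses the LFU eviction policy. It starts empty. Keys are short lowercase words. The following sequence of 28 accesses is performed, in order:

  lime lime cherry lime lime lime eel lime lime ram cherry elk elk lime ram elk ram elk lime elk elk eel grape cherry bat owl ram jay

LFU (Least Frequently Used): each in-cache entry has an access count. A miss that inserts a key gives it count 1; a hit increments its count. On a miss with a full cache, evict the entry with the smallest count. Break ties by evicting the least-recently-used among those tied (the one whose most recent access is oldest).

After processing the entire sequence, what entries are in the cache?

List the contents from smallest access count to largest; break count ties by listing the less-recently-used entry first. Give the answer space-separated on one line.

LFU simulation (capacity=8):
  1. access lime: MISS. Cache: [lime(c=1)]
  2. access lime: HIT, count now 2. Cache: [lime(c=2)]
  3. access cherry: MISS. Cache: [cherry(c=1) lime(c=2)]
  4. access lime: HIT, count now 3. Cache: [cherry(c=1) lime(c=3)]
  5. access lime: HIT, count now 4. Cache: [cherry(c=1) lime(c=4)]
  6. access lime: HIT, count now 5. Cache: [cherry(c=1) lime(c=5)]
  7. access eel: MISS. Cache: [cherry(c=1) eel(c=1) lime(c=5)]
  8. access lime: HIT, count now 6. Cache: [cherry(c=1) eel(c=1) lime(c=6)]
  9. access lime: HIT, count now 7. Cache: [cherry(c=1) eel(c=1) lime(c=7)]
  10. access ram: MISS. Cache: [cherry(c=1) eel(c=1) ram(c=1) lime(c=7)]
  11. access cherry: HIT, count now 2. Cache: [eel(c=1) ram(c=1) cherry(c=2) lime(c=7)]
  12. access elk: MISS. Cache: [eel(c=1) ram(c=1) elk(c=1) cherry(c=2) lime(c=7)]
  13. access elk: HIT, count now 2. Cache: [eel(c=1) ram(c=1) cherry(c=2) elk(c=2) lime(c=7)]
  14. access lime: HIT, count now 8. Cache: [eel(c=1) ram(c=1) cherry(c=2) elk(c=2) lime(c=8)]
  15. access ram: HIT, count now 2. Cache: [eel(c=1) cherry(c=2) elk(c=2) ram(c=2) lime(c=8)]
  16. access elk: HIT, count now 3. Cache: [eel(c=1) cherry(c=2) ram(c=2) elk(c=3) lime(c=8)]
  17. access ram: HIT, count now 3. Cache: [eel(c=1) cherry(c=2) elk(c=3) ram(c=3) lime(c=8)]
  18. access elk: HIT, count now 4. Cache: [eel(c=1) cherry(c=2) ram(c=3) elk(c=4) lime(c=8)]
  19. access lime: HIT, count now 9. Cache: [eel(c=1) cherry(c=2) ram(c=3) elk(c=4) lime(c=9)]
  20. access elk: HIT, count now 5. Cache: [eel(c=1) cherry(c=2) ram(c=3) elk(c=5) lime(c=9)]
  21. access elk: HIT, count now 6. Cache: [eel(c=1) cherry(c=2) ram(c=3) elk(c=6) lime(c=9)]
  22. access eel: HIT, count now 2. Cache: [cherry(c=2) eel(c=2) ram(c=3) elk(c=6) lime(c=9)]
  23. access grape: MISS. Cache: [grape(c=1) cherry(c=2) eel(c=2) ram(c=3) elk(c=6) lime(c=9)]
  24. access cherry: HIT, count now 3. Cache: [grape(c=1) eel(c=2) ram(c=3) cherry(c=3) elk(c=6) lime(c=9)]
  25. access bat: MISS. Cache: [grape(c=1) bat(c=1) eel(c=2) ram(c=3) cherry(c=3) elk(c=6) lime(c=9)]
  26. access owl: MISS. Cache: [grape(c=1) bat(c=1) owl(c=1) eel(c=2) ram(c=3) cherry(c=3) elk(c=6) lime(c=9)]
  27. access ram: HIT, count now 4. Cache: [grape(c=1) bat(c=1) owl(c=1) eel(c=2) cherry(c=3) ram(c=4) elk(c=6) lime(c=9)]
  28. access jay: MISS, evict grape(c=1). Cache: [bat(c=1) owl(c=1) jay(c=1) eel(c=2) cherry(c=3) ram(c=4) elk(c=6) lime(c=9)]
Total: 19 hits, 9 misses, 1 evictions

Answer: bat owl jay eel cherry ram elk lime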